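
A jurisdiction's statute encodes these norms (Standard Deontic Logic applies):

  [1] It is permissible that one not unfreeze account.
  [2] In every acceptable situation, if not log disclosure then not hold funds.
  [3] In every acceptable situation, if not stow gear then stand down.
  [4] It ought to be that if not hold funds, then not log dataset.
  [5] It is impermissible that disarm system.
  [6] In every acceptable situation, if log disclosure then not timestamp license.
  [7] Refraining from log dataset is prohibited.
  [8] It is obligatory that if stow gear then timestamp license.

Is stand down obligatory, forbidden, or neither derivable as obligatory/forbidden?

Premise 7, F(¬log_dataset), is equivalent to O(log_dataset).
Premise 4 is O(¬hold_funds → ¬log_dataset); contrapositively O(log_dataset → hold_funds). Since O(log_dataset) holds, K gives O(hold_funds).
Premise 2, O(¬log_disclosure → ¬hold_funds), contraposes to O(hold_funds → log_disclosure); with O(hold_funds) we get O(log_disclosure).
Premise 6 is O(log_disclosure → ¬timestamp_license); since O(log_disclosure), deontic closure gives O(¬timestamp_license).
The contrapositive of premise 8 (O(stow_gear → timestamp_license)) is O(¬timestamp_license → ¬stow_gear), and O(¬timestamp_license) is already established, so O(¬stow_gear).
With premise 3, O(¬stow_gear → stand_down), the K-axiom yields O(stand_down).
Premises 1, 5 do not contribute to this derivation.
Hence stand_down is obligatory.

Obligatory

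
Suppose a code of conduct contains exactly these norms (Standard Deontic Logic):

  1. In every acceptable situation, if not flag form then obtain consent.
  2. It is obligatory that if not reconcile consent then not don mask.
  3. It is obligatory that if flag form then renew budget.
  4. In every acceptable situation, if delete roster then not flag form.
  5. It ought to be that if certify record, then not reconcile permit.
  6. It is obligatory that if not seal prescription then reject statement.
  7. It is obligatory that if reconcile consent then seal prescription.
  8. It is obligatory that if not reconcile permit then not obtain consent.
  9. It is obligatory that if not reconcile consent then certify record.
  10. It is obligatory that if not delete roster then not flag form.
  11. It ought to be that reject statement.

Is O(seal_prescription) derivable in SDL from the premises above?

Yes

Premises 4 and 10 cover both cases: O(delete_roster → ¬flag_form) and O(¬delete_roster → ¬flag_form). Since delete_roster ∨ ¬delete_roster is a tautology, O(¬flag_form) follows.
Applying K to premise 1 (O(¬flag_form → obtain_consent)) and O(¬flag_form) yields O(obtain_consent).
Premise 8, O(¬reconcile_permit → ¬obtain_consent), contraposes to O(obtain_consent → reconcile_permit); with O(obtain_consent) we get O(reconcile_permit).
Premise 5 is O(certify_record → ¬reconcile_permit); contrapositively O(reconcile_permit → ¬certify_record). Since O(reconcile_permit) holds, K gives O(¬certify_record).
Premise 9 is O(¬reconcile_consent → certify_record); contrapositively O(¬certify_record → reconcile_consent). Since O(¬certify_record) holds, K gives O(reconcile_consent).
With premise 7, O(reconcile_consent → seal_prescription), the K-axiom yields O(seal_prescription).
Premises 2, 3, 6, 11 do not contribute to this derivation.
So O(seal_prescription) follows.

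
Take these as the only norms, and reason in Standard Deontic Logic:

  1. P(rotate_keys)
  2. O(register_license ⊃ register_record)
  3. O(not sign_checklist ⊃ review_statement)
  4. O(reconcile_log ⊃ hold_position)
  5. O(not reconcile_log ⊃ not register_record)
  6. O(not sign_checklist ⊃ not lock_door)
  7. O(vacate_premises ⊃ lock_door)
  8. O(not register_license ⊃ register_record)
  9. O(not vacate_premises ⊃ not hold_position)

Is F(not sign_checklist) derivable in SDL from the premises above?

Yes

Premises 2 and 8 cover both cases: O(register_license ⊃ register_record) and O(not register_license ⊃ register_record). Since register_license ∨ not register_license is a tautology, O(register_record) follows.
Premise 5 is O(not reconcile_log ⊃ not register_record); contrapositively O(register_record ⊃ reconcile_log). Since O(register_record) holds, K gives O(reconcile_log).
From O(reconcile_log) and premise 4, O(reconcile_log ⊃ hold_position), we obtain O(hold_position).
Premise 9, O(not vacate_premises ⊃ not hold_position), contraposes to O(hold_position ⊃ vacate_premises); with O(hold_position) we get O(vacate_premises).
Premise 7 is O(vacate_premises ⊃ lock_door); since O(vacate_premises), deontic closure gives O(lock_door).
The contrapositive of premise 6 (O(not sign_checklist ⊃ not lock_door)) is O(lock_door ⊃ sign_checklist), and O(lock_door) is already established, so O(sign_checklist).
Premises 1, 3 do not contribute to this derivation.
So O(sign_checklist) holds, i.e. F(not sign_checklist). The claim follows.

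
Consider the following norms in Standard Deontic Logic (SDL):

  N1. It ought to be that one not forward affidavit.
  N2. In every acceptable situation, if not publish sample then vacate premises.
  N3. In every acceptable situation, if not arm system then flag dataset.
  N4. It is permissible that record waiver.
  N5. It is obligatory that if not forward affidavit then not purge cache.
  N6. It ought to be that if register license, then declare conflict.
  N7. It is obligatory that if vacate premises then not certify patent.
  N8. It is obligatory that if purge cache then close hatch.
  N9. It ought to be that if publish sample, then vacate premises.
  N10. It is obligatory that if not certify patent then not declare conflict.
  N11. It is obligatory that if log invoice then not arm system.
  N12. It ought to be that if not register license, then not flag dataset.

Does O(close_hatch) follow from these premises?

No

Premise 8 is O(purge_cache → close_hatch), but O(purge_cache) is not derivable from the premises, so it does not yield O(close_hatch).
No other premise forces O(close_hatch). An ideal world satisfying every premise can still have close_hatch false, so O(close_hatch) is not derivable.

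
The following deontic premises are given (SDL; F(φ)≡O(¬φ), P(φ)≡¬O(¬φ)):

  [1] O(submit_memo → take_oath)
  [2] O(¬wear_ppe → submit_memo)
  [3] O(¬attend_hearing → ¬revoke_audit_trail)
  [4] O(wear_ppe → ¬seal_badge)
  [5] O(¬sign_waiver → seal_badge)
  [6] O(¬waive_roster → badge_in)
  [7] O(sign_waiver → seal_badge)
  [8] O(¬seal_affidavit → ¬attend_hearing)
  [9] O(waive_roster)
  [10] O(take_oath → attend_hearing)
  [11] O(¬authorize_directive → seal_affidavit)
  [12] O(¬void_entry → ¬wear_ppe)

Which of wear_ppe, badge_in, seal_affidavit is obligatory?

Premises 7 and 5 are O(sign_waiver → seal_badge) and O(¬sign_waiver → seal_badge); every ideal world satisfies sign_waiver or ¬sign_waiver, so in either case seal_badge holds — hence O(seal_badge).
Premise 4, O(wear_ppe → ¬seal_badge), contraposes to O(seal_badge → ¬wear_ppe); with O(seal_badge) we get O(¬wear_ppe).
From O(¬wear_ppe) and premise 2, O(¬wear_ppe → submit_memo), we obtain O(submit_memo).
With premise 1, O(submit_memo → take_oath), the K-axiom yields O(take_oath).
With premise 10, O(take_oath → attend_hearing), the K-axiom yields O(attend_hearing).
The contrapositive of premise 8 (O(¬seal_affidavit → ¬attend_hearing)) is O(attend_hearing → seal_affidavit), and O(attend_hearing) is already established, so O(seal_affidavit).
So O(seal_affidavit) holds — seal_affidavit is obligatory. None of the other listed options is made obligatory by any chain of premises.

seal_affidavit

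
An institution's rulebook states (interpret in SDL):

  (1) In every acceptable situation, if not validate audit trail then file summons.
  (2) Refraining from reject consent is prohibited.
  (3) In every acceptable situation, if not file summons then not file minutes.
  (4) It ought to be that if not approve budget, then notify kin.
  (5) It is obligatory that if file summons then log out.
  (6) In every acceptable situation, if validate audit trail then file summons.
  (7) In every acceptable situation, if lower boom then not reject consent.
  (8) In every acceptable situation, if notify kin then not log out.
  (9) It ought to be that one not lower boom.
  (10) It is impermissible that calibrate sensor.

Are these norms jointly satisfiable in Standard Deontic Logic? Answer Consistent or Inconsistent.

Premise 7 is O(lower_boom → ¬reject_consent), but O(lower_boom) is not derivable from the premises, so it does not yield O(¬reject_consent).
So O(¬reject_consent) is not derivable, and the apparent clash with O(reject_consent) does not arise.
A world satisfying every obligation exists (e.g. approve_budget=true, calibrate_sensor=false, file_minutes=false, file_summons=true, log_out=true, lower_boom=false, notify_kin=false, reject_consent=true, validate_audit_trail=false); no atom is both obligatory and forbidden, so the set is consistent.

Consistent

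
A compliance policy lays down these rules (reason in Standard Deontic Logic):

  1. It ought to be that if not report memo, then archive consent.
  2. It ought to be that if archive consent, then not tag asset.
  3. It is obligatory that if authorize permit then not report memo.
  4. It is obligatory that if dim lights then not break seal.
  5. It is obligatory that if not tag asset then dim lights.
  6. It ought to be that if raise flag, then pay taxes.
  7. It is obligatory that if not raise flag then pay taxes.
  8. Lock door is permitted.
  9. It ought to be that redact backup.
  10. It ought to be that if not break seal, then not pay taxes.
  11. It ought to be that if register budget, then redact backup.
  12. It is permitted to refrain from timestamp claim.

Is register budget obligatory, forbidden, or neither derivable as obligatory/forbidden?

Premise 11 is O(register_budget → redact_backup); even if O(redact_backup) held, inferring O(register_budget) would be affirming the consequent — invalid.
No premise or chain of K-axiom applications forces O(register_budget), and none forces O(¬register_budget). So register_budget is neither obligatory nor forbidden under these norms.

Neither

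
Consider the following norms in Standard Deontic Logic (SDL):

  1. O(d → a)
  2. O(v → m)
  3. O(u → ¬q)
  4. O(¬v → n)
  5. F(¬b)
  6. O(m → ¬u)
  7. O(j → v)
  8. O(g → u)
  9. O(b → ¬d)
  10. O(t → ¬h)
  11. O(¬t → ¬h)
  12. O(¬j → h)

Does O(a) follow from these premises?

Premise 1 is O(d → a), but O(d) is not derivable from the premises, so it does not yield O(a).
No other premise forces O(a). An ideal world satisfying every premise can still have a false, so O(a) is not derivable.

No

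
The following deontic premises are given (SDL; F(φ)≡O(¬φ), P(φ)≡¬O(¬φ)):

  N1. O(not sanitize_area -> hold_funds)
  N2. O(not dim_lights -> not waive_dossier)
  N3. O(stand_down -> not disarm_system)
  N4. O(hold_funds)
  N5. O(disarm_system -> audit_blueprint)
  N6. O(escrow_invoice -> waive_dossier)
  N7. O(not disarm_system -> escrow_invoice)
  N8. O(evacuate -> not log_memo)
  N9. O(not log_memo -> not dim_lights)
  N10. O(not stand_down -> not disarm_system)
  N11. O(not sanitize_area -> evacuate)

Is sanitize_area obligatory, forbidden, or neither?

Premises 10 and 3 are O(not stand_down -> not disarm_system) and O(stand_down -> not disarm_system); every ideal world satisfies not stand_down or stand_down, so in either case not disarm_system holds — hence O(not disarm_system).
With premise 7, O(not disarm_system -> escrow_invoice), the K-axiom yields O(escrow_invoice).
From O(escrow_invoice) and premise 6, O(escrow_invoice -> waive_dossier), we obtain O(waive_dossier).
The contrapositive of premise 2 (O(not dim_lights -> not waive_dossier)) is O(waive_dossier -> dim_lights), and O(waive_dossier) is already established, so O(dim_lights).
The contrapositive of premise 9 (O(not log_memo -> not dim_lights)) is O(dim_lights -> log_memo), and O(dim_lights) is already established, so O(log_memo).
Premise 8, O(evacuate -> not log_memo), contraposes to O(log_memo -> not evacuate); with O(log_memo) we get O(not evacuate).
Premise 11 is O(not sanitize_area -> evacuate); contrapositively O(not evacuate -> sanitize_area). Since O(not evacuate) holds, K gives O(sanitize_area).
Premises 1, 4, 5 do not contribute to this derivation.
Hence sanitize_area is obligatory.

Obligatory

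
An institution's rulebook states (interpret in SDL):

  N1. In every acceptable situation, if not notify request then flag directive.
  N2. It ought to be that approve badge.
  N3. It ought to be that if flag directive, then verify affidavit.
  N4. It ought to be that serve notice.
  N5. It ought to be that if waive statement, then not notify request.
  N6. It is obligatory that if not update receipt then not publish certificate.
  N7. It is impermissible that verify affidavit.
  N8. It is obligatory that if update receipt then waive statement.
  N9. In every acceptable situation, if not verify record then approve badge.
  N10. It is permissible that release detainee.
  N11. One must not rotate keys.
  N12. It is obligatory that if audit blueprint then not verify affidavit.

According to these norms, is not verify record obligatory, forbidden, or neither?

Premise 9 is O(¬verify_record → approve_badge); even if O(approve_badge) held, inferring O(¬verify_record) would be affirming the consequent — invalid.
No premise or chain of K-axiom applications forces O(¬verify_record), and none forces O(verify_record). So ¬verify_record is neither obligatory nor forbidden under these norms.

Neither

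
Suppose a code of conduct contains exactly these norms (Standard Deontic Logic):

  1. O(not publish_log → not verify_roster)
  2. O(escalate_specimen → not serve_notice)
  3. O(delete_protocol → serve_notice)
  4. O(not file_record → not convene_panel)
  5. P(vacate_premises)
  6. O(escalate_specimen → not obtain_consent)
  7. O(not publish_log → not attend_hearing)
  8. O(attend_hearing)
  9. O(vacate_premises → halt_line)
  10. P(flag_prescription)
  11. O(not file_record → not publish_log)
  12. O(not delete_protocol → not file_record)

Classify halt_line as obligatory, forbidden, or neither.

Neither

Premise 9 is O(vacate_premises → halt_line), but O(vacate_premises) is not derivable from the premises (the permission P(vacate_premises) asserts only not O(not vacate_premises), not O(vacate_premises)), so it does not yield O(halt_line).
No premise or chain of K-axiom applications forces O(halt_line), and none forces O(not halt_line). So halt_line is neither obligatory nor forbidden under these norms.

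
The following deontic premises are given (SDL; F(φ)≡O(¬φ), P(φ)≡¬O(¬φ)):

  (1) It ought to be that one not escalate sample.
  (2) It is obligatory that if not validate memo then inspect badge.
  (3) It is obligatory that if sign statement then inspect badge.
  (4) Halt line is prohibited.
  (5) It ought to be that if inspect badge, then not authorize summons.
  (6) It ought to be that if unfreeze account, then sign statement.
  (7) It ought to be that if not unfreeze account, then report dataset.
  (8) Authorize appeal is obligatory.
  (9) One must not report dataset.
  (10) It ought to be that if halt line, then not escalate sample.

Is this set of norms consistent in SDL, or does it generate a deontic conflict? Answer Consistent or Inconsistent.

Consistent

Premise 10 is O(halt_line → ¬escalate_sample); even if O(¬escalate_sample) held, inferring O(halt_line) would be affirming the consequent — invalid.
So O(halt_line) is not derivable, and the apparent clash with O(¬halt_line) does not arise.
A world satisfying every obligation exists (e.g. authorize_appeal=true, authorize_summons=false, escalate_sample=false, halt_line=false, inspect_badge=true, report_dataset=false, sign_statement=true, unfreeze_account=true, validate_memo=false); no atom is both obligatory and forbidden, so the set is consistent.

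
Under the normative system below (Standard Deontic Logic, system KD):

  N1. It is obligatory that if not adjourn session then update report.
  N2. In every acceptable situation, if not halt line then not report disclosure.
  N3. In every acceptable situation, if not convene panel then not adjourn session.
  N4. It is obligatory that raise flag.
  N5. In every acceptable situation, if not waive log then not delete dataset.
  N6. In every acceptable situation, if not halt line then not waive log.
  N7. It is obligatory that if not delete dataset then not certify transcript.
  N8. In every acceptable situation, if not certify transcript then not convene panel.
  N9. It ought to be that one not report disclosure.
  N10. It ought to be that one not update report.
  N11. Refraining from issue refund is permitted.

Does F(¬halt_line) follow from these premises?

Yes

Premise 10 gives O(¬update_report).
Premise 1 is O(¬adjourn_session → update_report); contrapositively O(¬update_report → adjourn_session). Since O(¬update_report) holds, K gives O(adjourn_session).
Premise 3, O(¬convene_panel → ¬adjourn_session), contraposes to O(adjourn_session → convene_panel); with O(adjourn_session) we get O(convene_panel).
Premise 8, O(¬certify_transcript → ¬convene_panel), contraposes to O(convene_panel → certify_transcript); with O(convene_panel) we get O(certify_transcript).
Premise 7, O(¬delete_dataset → ¬certify_transcript), contraposes to O(certify_transcript → delete_dataset); with O(certify_transcript) we get O(delete_dataset).
Premise 5, O(¬waive_log → ¬delete_dataset), contraposes to O(delete_dataset → waive_log); with O(delete_dataset) we get O(waive_log).
Premise 6, O(¬halt_line → ¬waive_log), contraposes to O(waive_log → halt_line); with O(waive_log) we get O(halt_line).
Premises 2, 4, 9, 11 do not contribute to this derivation.
So O(halt_line) holds, i.e. F(¬halt_line). The claim follows.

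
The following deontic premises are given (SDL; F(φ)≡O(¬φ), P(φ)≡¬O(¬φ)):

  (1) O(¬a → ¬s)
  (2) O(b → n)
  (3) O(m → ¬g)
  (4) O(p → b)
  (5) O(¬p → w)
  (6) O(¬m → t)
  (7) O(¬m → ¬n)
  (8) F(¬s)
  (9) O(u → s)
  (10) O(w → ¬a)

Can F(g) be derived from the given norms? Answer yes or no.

F(¬s) at premise 8 means O(s).
Premise 1, O(¬a → ¬s), contraposes to O(s → a); with O(s) we get O(a).
Premise 10, O(w → ¬a), contraposes to O(a → ¬w); with O(a) we get O(¬w).
Premise 5 is O(¬p → w); contrapositively O(¬w → p). Since O(¬w) holds, K gives O(p).
Applying K to premise 4 (O(p → b)) and O(p) yields O(b).
Applying K to premise 2 (O(b → n)) and O(b) yields O(n).
Premise 7, O(¬m → ¬n), contraposes to O(n → m); with O(n) we get O(m).
Premise 3 is O(m → ¬g); since O(m), deontic closure gives O(¬g).
Premises 6, 9 do not contribute to this derivation.
So O(¬g) holds, i.e. F(g). The claim follows.

Yes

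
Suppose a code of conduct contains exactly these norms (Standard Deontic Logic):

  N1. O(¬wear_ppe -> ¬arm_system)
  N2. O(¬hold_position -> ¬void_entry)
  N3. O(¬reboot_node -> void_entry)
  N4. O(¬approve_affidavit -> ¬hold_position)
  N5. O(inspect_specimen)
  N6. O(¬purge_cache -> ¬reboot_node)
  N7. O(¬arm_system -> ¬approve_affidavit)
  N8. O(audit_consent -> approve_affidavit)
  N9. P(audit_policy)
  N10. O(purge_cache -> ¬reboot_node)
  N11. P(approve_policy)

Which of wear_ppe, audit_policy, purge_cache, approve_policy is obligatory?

wear_ppe

Premises 6 and 10 are O(¬purge_cache -> ¬reboot_node) and O(purge_cache -> ¬reboot_node); every ideal world satisfies ¬purge_cache or purge_cache, so in either case ¬reboot_node holds — hence O(¬reboot_node).
Applying K to premise 3 (O(¬reboot_node -> void_entry)) and O(¬reboot_node) yields O(void_entry).
Premise 2, O(¬hold_position -> ¬void_entry), contraposes to O(void_entry -> hold_position); with O(void_entry) we get O(hold_position).
The contrapositive of premise 4 (O(¬approve_affidavit -> ¬hold_position)) is O(hold_position -> approve_affidavit), and O(hold_position) is already established, so O(approve_affidavit).
The contrapositive of premise 7 (O(¬arm_system -> ¬approve_affidavit)) is O(approve_affidavit -> arm_system), and O(approve_affidavit) is already established, so O(arm_system).
Premise 1 is O(¬wear_ppe -> ¬arm_system); contrapositively O(arm_system -> wear_ppe). Since O(arm_system) holds, K gives O(wear_ppe).
So O(wear_ppe) holds — wear_ppe is obligatory. None of the other listed options is made obligatory by any chain of premises.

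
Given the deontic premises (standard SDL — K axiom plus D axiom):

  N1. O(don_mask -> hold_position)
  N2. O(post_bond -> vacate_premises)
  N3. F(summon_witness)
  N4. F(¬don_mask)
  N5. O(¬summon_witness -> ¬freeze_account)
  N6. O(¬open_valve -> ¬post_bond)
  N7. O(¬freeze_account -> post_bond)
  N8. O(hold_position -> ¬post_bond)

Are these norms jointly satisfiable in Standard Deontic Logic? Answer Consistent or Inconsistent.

Premise 4 is F(¬don_mask), i.e. O(don_mask).
From O(don_mask) and premise 1, O(don_mask -> hold_position), we obtain O(hold_position).
Applying K to premise 8 (O(hold_position -> ¬post_bond)) and O(hold_position) yields O(¬post_bond).
Premise 7 is O(¬freeze_account -> post_bond); contrapositively O(¬post_bond -> freeze_account). Since O(¬post_bond) holds, K gives O(freeze_account).
The contrapositive of premise 5 (O(¬summon_witness -> ¬freeze_account)) is O(freeze_account -> summon_witness), and O(freeze_account) is already established, so O(summon_witness).
Yet premise 3 is F(summon_witness), i.e. O(¬summon_witness).
We now have both O(summon_witness) and O(¬summon_witness) — summon_witness is simultaneously obligatory and forbidden, violating the D-axiom.

Inconsistent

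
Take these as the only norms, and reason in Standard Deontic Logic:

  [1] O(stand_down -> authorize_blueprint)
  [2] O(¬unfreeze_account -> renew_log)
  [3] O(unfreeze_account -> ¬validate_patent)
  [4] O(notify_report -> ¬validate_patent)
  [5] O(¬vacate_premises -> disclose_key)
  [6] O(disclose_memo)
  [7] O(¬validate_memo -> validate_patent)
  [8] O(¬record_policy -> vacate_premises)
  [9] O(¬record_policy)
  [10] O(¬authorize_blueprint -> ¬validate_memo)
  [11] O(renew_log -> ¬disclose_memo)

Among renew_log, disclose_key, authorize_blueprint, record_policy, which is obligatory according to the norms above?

authorize_blueprint

Premise 6 states O(disclose_memo) outright.
The contrapositive of premise 11 (O(renew_log -> ¬disclose_memo)) is O(disclose_memo -> ¬renew_log), and O(disclose_memo) is already established, so O(¬renew_log).
Premise 2, O(¬unfreeze_account -> renew_log), contraposes to O(¬renew_log -> unfreeze_account); with O(¬renew_log) we get O(unfreeze_account).
From O(unfreeze_account) and premise 3, O(unfreeze_account -> ¬validate_patent), we obtain O(¬validate_patent).
Premise 7, O(¬validate_memo -> validate_patent), contraposes to O(¬validate_patent -> validate_memo); with O(¬validate_patent) we get O(validate_memo).
Premise 10, O(¬authorize_blueprint -> ¬validate_memo), contraposes to O(validate_memo -> authorize_blueprint); with O(validate_memo) we get O(authorize_blueprint).
So O(authorize_blueprint) holds — authorize_blueprint is obligatory. None of the other listed options is made obligatory by any chain of premises.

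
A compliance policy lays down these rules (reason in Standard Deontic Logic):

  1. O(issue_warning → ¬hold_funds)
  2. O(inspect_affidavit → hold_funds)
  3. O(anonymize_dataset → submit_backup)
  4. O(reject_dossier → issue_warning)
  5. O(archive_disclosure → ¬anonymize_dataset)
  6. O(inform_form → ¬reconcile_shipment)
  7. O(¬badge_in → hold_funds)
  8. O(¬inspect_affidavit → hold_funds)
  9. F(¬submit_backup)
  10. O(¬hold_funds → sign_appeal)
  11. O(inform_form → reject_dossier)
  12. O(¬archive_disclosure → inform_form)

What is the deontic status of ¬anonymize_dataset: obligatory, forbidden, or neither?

Premises 8 and 2 are O(¬inspect_affidavit → hold_funds) and O(inspect_affidavit → hold_funds); every ideal world satisfies ¬inspect_affidavit or inspect_affidavit, so in either case hold_funds holds — hence O(hold_funds).
Premise 1 is O(issue_warning → ¬hold_funds); contrapositively O(hold_funds → ¬issue_warning). Since O(hold_funds) holds, K gives O(¬issue_warning).
Premise 4 is O(reject_dossier → issue_warning); contrapositively O(¬issue_warning → ¬reject_dossier). Since O(¬issue_warning) holds, K gives O(¬reject_dossier).
Premise 11, O(inform_form → reject_dossier), contraposes to O(¬reject_dossier → ¬inform_form); with O(¬reject_dossier) we get O(¬inform_form).
Premise 12 is O(¬archive_disclosure → inform_form); contrapositively O(¬inform_form → archive_disclosure). Since O(¬inform_form) holds, K gives O(archive_disclosure).
Premise 5 is O(archive_disclosure → ¬anonymize_dataset); since O(archive_disclosure), deontic closure gives O(¬anonymize_dataset).
Premises 3, 6, 7, 9, 10 do not contribute to this derivation.
Hence ¬anonymize_dataset is obligatory.

Obligatory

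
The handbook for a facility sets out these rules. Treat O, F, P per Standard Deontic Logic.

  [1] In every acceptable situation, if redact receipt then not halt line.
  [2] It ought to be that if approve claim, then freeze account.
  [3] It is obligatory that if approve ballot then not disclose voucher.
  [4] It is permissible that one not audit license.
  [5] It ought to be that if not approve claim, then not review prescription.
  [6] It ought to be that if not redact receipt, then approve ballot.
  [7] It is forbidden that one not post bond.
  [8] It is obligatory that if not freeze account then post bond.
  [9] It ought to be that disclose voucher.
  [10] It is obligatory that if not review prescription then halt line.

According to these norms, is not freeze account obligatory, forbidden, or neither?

Premise 9 states O(disclose_voucher) outright.
Premise 3, O(approve_ballot → ¬disclose_voucher), contraposes to O(disclose_voucher → ¬approve_ballot); with O(disclose_voucher) we get O(¬approve_ballot).
Premise 6 is O(¬redact_receipt → approve_ballot); contrapositively O(¬approve_ballot → redact_receipt). Since O(¬approve_ballot) holds, K gives O(redact_receipt).
From O(redact_receipt) and premise 1, O(redact_receipt → ¬halt_line), we obtain O(¬halt_line).
Premise 10, O(¬review_prescription → halt_line), contraposes to O(¬halt_line → review_prescription); with O(¬halt_line) we get O(review_prescription).
The contrapositive of premise 5 (O(¬approve_claim → ¬review_prescription)) is O(review_prescription → approve_claim), and O(review_prescription) is already established, so O(approve_claim).
Premise 2 is O(approve_claim → freeze_account); since O(approve_claim), deontic closure gives O(freeze_account).
Premises 4, 7, 8 do not contribute to this derivation.
Thus O(freeze_account), which is F(¬freeze_account): ¬freeze_account is forbidden.

Forbidden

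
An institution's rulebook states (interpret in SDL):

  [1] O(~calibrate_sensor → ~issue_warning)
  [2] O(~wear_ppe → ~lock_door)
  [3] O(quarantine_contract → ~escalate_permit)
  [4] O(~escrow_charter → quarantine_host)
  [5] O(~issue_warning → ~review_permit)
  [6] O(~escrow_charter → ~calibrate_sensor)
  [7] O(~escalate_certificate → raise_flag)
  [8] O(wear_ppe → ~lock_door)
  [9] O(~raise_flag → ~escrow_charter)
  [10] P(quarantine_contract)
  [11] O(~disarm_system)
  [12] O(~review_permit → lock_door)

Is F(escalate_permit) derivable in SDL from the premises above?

No

Premise 3 is O(quarantine_contract → ~escalate_permit), but O(quarantine_contract) is not derivable from the premises (the permission P(quarantine_contract) asserts only ~O(~quarantine_contract), not O(quarantine_contract)), so it does not yield O(~escalate_permit).
No other premise forces O(~escalate_permit). An ideal world satisfying every premise can still have escalate_permit true, so F(escalate_permit) is not derivable.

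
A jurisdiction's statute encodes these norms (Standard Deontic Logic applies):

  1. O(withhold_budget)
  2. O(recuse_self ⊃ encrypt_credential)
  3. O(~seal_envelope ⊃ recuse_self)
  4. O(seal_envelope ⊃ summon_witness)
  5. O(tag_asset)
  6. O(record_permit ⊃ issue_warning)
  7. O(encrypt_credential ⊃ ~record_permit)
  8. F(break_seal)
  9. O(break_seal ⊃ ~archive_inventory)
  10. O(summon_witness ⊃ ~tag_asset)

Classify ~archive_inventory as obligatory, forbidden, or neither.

Premise 9 is O(break_seal ⊃ ~archive_inventory), but O(break_seal) is not derivable from the premises, so it does not yield O(~archive_inventory).
No premise or chain of K-axiom applications forces O(~archive_inventory), and none forces O(archive_inventory). So ~archive_inventory is neither obligatory nor forbidden under these norms.

Neither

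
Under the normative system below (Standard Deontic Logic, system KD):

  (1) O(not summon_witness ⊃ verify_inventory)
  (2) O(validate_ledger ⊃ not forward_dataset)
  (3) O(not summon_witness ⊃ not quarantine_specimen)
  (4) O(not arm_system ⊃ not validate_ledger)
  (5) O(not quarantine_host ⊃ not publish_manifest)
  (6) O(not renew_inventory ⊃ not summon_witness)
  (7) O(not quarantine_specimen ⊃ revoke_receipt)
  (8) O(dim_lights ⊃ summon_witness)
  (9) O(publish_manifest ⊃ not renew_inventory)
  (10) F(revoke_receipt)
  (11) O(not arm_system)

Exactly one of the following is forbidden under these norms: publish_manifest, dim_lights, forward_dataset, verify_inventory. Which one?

publish_manifest

Premise 10, F(revoke_receipt), is equivalent to O(not revoke_receipt).
Premise 7 is O(not quarantine_specimen ⊃ revoke_receipt); contrapositively O(not revoke_receipt ⊃ quarantine_specimen). Since O(not revoke_receipt) holds, K gives O(quarantine_specimen).
Premise 3 is O(not summon_witness ⊃ not quarantine_specimen); contrapositively O(quarantine_specimen ⊃ summon_witness). Since O(quarantine_specimen) holds, K gives O(summon_witness).
Premise 6 is O(not renew_inventory ⊃ not summon_witness); contrapositively O(summon_witness ⊃ renew_inventory). Since O(summon_witness) holds, K gives O(renew_inventory).
The contrapositive of premise 9 (O(publish_manifest ⊃ not renew_inventory)) is O(renew_inventory ⊃ not publish_manifest), and O(renew_inventory) is already established, so O(not publish_manifest).
So O(not publish_manifest) holds, i.e. publish_manifest is forbidden. None of the other listed options is forbidden under the premises.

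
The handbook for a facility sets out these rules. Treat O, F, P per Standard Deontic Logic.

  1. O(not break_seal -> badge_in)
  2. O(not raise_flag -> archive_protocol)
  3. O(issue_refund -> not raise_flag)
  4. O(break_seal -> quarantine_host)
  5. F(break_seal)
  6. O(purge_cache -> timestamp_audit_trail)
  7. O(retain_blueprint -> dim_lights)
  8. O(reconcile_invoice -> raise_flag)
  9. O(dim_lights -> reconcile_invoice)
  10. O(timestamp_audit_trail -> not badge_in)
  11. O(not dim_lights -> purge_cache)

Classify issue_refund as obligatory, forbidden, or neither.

Premise 5, F(break_seal), is equivalent to O(not break_seal).
From O(not break_seal) and premise 1, O(not break_seal -> badge_in), we obtain O(badge_in).
Premise 10, O(timestamp_audit_trail -> not badge_in), contraposes to O(badge_in -> not timestamp_audit_trail); with O(badge_in) we get O(not timestamp_audit_trail).
The contrapositive of premise 6 (O(purge_cache -> timestamp_audit_trail)) is O(not timestamp_audit_trail -> not purge_cache), and O(not timestamp_audit_trail) is already established, so O(not purge_cache).
Premise 11 is O(not dim_lights -> purge_cache); contrapositively O(not purge_cache -> dim_lights). Since O(not purge_cache) holds, K gives O(dim_lights).
Premise 9 is O(dim_lights -> reconcile_invoice); since O(dim_lights), deontic closure gives O(reconcile_invoice).
Applying K to premise 8 (O(reconcile_invoice -> raise_flag)) and O(reconcile_invoice) yields O(raise_flag).
Premise 3, O(issue_refund -> not raise_flag), contraposes to O(raise_flag -> not issue_refund); with O(raise_flag) we get O(not issue_refund).
Premises 2, 4, 7 do not contribute to this derivation.
Thus O(not issue_refund), which is F(issue_refund): issue_refund is forbidden.

Forbidden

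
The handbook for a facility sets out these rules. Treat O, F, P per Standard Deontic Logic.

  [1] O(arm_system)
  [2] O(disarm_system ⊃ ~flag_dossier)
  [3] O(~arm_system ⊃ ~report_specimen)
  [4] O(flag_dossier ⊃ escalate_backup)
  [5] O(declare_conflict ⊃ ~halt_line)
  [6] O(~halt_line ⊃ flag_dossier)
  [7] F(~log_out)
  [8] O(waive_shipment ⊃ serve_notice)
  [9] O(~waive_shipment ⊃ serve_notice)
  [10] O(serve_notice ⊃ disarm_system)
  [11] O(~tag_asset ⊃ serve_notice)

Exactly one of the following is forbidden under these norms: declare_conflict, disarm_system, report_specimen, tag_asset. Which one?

By case analysis on ~waive_shipment: premise 9 gives O(~waive_shipment ⊃ serve_notice) and premise 8 gives O(waive_shipment ⊃ serve_notice), so O(serve_notice) either way.
Premise 10 is O(serve_notice ⊃ disarm_system); since O(serve_notice), deontic closure gives O(disarm_system).
With premise 2, O(disarm_system ⊃ ~flag_dossier), the K-axiom yields O(~flag_dossier).
Premise 6, O(~halt_line ⊃ flag_dossier), contraposes to O(~flag_dossier ⊃ halt_line); with O(~flag_dossier) we get O(halt_line).
Premise 5 is O(declare_conflict ⊃ ~halt_line); contrapositively O(halt_line ⊃ ~declare_conflict). Since O(halt_line) holds, K gives O(~declare_conflict).
So O(~declare_conflict) holds, i.e. declare_conflict is forbidden. None of the other listed options is forbidden under the premises.

declare_conflict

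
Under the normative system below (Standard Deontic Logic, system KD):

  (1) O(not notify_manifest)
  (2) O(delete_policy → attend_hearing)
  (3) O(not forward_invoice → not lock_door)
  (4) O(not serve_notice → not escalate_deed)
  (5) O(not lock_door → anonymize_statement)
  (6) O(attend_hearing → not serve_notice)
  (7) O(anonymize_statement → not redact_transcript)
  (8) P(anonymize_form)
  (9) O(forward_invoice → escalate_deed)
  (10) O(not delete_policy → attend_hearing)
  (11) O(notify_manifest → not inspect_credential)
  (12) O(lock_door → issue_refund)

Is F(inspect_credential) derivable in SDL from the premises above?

Premise 11 is O(notify_manifest → not inspect_credential), but O(notify_manifest) is not derivable from the premises, so it does not yield O(not inspect_credential).
No other premise forces O(not inspect_credential). An ideal world satisfying every premise can still have inspect_credential true, so F(inspect_credential) is not derivable.

No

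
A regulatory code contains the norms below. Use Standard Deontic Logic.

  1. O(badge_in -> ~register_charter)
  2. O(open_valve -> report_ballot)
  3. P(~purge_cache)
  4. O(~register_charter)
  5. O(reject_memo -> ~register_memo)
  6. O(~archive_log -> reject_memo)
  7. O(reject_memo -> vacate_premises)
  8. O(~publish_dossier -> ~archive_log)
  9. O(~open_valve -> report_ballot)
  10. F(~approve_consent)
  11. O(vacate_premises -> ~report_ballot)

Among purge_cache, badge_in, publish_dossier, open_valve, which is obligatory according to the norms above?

publish_dossier

By case analysis on ~open_valve: premise 9 gives O(~open_valve -> report_ballot) and premise 2 gives O(open_valve -> report_ballot), so O(report_ballot) either way.
Premise 11, O(vacate_premises -> ~report_ballot), contraposes to O(report_ballot -> ~vacate_premises); with O(report_ballot) we get O(~vacate_premises).
Premise 7, O(reject_memo -> vacate_premises), contraposes to O(~vacate_premises -> ~reject_memo); with O(~vacate_premises) we get O(~reject_memo).
Premise 6 is O(~archive_log -> reject_memo); contrapositively O(~reject_memo -> archive_log). Since O(~reject_memo) holds, K gives O(archive_log).
Premise 8, O(~publish_dossier -> ~archive_log), contraposes to O(archive_log -> publish_dossier); with O(archive_log) we get O(publish_dossier).
So O(publish_dossier) holds — publish_dossier is obligatory. None of the other listed options is made obligatory by any chain of premises.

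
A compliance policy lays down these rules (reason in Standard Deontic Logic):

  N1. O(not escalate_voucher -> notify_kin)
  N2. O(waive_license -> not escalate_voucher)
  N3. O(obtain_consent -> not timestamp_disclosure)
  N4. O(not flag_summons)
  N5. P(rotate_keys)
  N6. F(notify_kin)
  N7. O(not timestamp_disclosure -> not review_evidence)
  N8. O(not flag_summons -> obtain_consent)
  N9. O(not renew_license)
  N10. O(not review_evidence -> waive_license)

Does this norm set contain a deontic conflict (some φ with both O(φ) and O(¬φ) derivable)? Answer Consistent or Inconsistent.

Inconsistent

Premise 6, F(notify_kin), is equivalent to O(not notify_kin).
Premise 1 is O(not escalate_voucher -> notify_kin); contrapositively O(not notify_kin -> escalate_voucher). Since O(not notify_kin) holds, K gives O(escalate_voucher).
Premise 2 is O(waive_license -> not escalate_voucher); contrapositively O(escalate_voucher -> not waive_license). Since O(escalate_voucher) holds, K gives O(not waive_license).
The contrapositive of premise 10 (O(not review_evidence -> waive_license)) is O(not waive_license -> review_evidence), and O(not waive_license) is already established, so O(review_evidence).
The contrapositive of premise 7 (O(not timestamp_disclosure -> not review_evidence)) is O(review_evidence -> timestamp_disclosure), and O(review_evidence) is already established, so O(timestamp_disclosure).
Premise 3, O(obtain_consent -> not timestamp_disclosure), contraposes to O(timestamp_disclosure -> not obtain_consent); with O(timestamp_disclosure) we get O(not obtain_consent).
Premise 8 is O(not flag_summons -> obtain_consent); contrapositively O(not obtain_consent -> flag_summons). Since O(not obtain_consent) holds, K gives O(flag_summons).
But premise 4 directly asserts O(not flag_summons).
We now have both O(flag_summons) and O(not flag_summons) — flag_summons is simultaneously obligatory and forbidden, violating the D-axiom.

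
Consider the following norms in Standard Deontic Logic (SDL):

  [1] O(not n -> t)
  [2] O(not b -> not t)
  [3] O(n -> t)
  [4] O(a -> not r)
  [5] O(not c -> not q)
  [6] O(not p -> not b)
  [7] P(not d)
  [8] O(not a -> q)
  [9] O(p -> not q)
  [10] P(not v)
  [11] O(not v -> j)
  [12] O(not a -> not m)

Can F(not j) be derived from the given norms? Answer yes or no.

Premise 11 is O(not v -> j), but O(not v) is not derivable from the premises (the permission P(not v) asserts only not O(v), not O(not v)), so it does not yield O(j).
No other premise forces O(j). An ideal world satisfying every premise can still have not j true, so F(not j) is not derivable.

No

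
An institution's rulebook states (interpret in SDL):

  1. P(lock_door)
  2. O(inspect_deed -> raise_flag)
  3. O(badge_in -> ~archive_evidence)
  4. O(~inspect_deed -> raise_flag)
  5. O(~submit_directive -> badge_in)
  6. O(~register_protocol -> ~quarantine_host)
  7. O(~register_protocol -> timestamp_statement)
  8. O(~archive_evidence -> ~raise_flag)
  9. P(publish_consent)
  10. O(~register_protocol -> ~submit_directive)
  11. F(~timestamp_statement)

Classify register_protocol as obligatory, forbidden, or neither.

Obligatory

Premises 4 and 2 are O(~inspect_deed -> raise_flag) and O(inspect_deed -> raise_flag); every ideal world satisfies ~inspect_deed or inspect_deed, so in either case raise_flag holds — hence O(raise_flag).
Premise 8, O(~archive_evidence -> ~raise_flag), contraposes to O(raise_flag -> archive_evidence); with O(raise_flag) we get O(archive_evidence).
The contrapositive of premise 3 (O(badge_in -> ~archive_evidence)) is O(archive_evidence -> ~badge_in), and O(archive_evidence) is already established, so O(~badge_in).
The contrapositive of premise 5 (O(~submit_directive -> badge_in)) is O(~badge_in -> submit_directive), and O(~badge_in) is already established, so O(submit_directive).
The contrapositive of premise 10 (O(~register_protocol -> ~submit_directive)) is O(submit_directive -> register_protocol), and O(submit_directive) is already established, so O(register_protocol).
Premises 1, 6, 7, 9, 11 do not contribute to this derivation.
Hence register_protocol is obligatory.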